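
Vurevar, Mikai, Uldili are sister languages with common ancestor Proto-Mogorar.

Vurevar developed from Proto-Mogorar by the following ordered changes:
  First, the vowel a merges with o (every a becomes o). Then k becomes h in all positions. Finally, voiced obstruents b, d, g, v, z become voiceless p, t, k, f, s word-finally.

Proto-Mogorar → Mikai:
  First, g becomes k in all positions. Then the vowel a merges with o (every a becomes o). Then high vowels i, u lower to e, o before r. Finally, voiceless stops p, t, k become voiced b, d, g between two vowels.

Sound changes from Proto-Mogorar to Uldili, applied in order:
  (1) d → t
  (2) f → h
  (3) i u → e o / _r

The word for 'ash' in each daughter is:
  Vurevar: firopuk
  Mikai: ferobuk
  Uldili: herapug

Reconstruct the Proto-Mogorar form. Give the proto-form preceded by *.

Position 7: Vurevar has k, Mikai has k, Uldili has g. Uldili preserves g here (none of its changes turn any other segment into g), so the proto-segment is *g.
Position 1: Vurevar has f, Mikai has f, Uldili has h. Mikai preserves f here (none of its changes turn any other segment into f), so the proto-segment is *f.
Verify the candidate proto-form against each daughter:
Vurevar: *firapug
  firapug → firopug   [vowel merger]
  firopug (rule 2 does not apply)
  firopug → firopuk   [final devoicing]
  giving Vurevar firopuk.
Mikai: *firapug
  firapug → firapuk   [unconditioned shift]
  firapuk → firopuk   [vowel merger]
  firopuk → feropuk   [pre-rhotic lowering]
  feropuk → ferobuk   [intervocalic voicing]
  giving Mikai ferobuk.
Uldili: *firapug > hirapug > herapug  (by unconditioned shift, pre-rhotic lowering)
No other proto-form is consistent with every reflex, so the reconstruction is *firapug.

*firapug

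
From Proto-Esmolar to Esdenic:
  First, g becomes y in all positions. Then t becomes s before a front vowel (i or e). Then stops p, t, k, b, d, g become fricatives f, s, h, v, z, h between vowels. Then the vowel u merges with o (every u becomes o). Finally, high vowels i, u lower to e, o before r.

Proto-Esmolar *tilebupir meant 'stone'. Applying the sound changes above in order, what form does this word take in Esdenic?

silevofer

Esdenic: *tilebupir
  tilebupir (rule 1 does not apply)
  tilebupir → silebupir   [palatalisation]
  silebupir → silevufir   [intervocalic lenition]
  silevufir → silevofir   [vowel merger]
  silevofir → silevofer   [pre-rhotic lowering]
  giving Esdenic silevofer.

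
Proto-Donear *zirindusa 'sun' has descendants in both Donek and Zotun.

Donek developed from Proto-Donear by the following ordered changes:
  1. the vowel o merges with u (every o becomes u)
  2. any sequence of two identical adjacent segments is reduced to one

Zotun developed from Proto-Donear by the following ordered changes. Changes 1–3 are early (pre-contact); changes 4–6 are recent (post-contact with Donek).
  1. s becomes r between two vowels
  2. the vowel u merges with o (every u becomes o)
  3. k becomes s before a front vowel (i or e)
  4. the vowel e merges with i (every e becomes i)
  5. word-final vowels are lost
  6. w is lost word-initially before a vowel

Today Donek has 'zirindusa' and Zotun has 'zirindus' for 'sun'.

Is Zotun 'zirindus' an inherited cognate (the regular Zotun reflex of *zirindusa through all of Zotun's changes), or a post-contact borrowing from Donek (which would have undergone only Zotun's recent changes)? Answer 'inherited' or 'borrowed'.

borrowed

If inherited, *zirindusa would pass through all of Zotun's changes:
Zotun: start from *zirindusa.
  rule 1 (rhotacism): zirindusa → zirindura
  rule 2 (vowel merger): zirindura → zirindora
  rule 3: no change — zirindora
  rule 4: no change — zirindora
  rule 5 (apocope): zirindora → zirindor
  rule 6: no change — zirindor
  ⇒ Zotun zirindor
If borrowed from Donek 'zirindusa' after the early changes, it would undergo only the recent ones:
  rule 4 (vowel merger): no change (zirindusa)
  rule 5 (apocope): zirindusa → zirindus
  rule 6 (glide loss): no change (zirindus)
  ⇒ as a loan: zirindus
Zotun 'zirindus' matches the loan outcome 'zirindus', not the inherited 'zirindor' — it skipped the early Zotun changes, so it was borrowed from Donek.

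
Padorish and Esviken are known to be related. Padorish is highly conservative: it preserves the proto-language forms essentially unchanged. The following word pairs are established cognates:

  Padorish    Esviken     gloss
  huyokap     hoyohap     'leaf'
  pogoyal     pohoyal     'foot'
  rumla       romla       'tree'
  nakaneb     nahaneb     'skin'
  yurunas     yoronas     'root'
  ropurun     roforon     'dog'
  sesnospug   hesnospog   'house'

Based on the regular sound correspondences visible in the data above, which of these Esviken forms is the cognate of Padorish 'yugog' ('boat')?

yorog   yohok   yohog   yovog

huyokap ~ hoyohap, sesnospug ~ hesnospog — Padorish u corresponds to Esviken o after a consonant, before a consonant other than r, m, n, p, b, f, v.
pogoyal ~ pohoyal — Padorish g corresponds to Esviken h between vowels (before a back vowel).
Applying these to Padorish 'yugog':
  yugog → yogog   (u→o after a consonant, before a consonant other than r, m, n, p, b, f, v)
  yogog → yohog   (g→h between vowels (before a back vowel))
So the Esviken cognate is 'yohog'.

yohog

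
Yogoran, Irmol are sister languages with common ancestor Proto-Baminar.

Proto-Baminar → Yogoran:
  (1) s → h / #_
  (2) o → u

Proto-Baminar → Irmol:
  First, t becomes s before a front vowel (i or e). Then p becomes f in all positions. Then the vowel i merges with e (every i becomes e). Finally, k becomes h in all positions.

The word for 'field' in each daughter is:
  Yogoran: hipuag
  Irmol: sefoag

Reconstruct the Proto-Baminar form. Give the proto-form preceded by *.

Position 1: Yogoran has h, Irmol has s. Taking the neighbouring segments as reconstructed: Yogoran h could go back to *s or *h; Irmol s could go back to *t or *s — the one source consistent with every daughter is *s.
Position 4: Yogoran has u, Irmol has o. Irmol preserves o here (none of its changes turn any other segment into o), so the proto-segment is *o.
Position 2: Yogoran has i, Irmol has e. Yogoran preserves i here (none of its changes turn any other segment into i), so the proto-segment is *i.
This points to *sipoag. Verify forward in each daughter:
Yogoran: start from *sipoag.
  rule 1 (debuccalisation): sipoag → hipoag
  rule 2 (vowel merger): hipoag → hipuag
  ⇒ Yogoran hipuag
Irmol: *sipoag > sifoag > sefoag  (by unconditioned shift, vowel merger)
Only *sipoag yields all of Yogoran hipuag, Irmol sefoag.

*sipoag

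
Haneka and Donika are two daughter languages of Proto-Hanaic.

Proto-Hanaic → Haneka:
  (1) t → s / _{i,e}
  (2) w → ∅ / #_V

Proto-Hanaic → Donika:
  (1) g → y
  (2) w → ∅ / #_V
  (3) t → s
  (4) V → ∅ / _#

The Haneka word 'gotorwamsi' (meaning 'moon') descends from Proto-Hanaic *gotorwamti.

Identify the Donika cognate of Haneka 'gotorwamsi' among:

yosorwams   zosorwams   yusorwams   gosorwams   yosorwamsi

Donika: start from *gotorwamti.
  rule 1 (unconditioned shift): gotorwamti → yotorwamti
  rule 2: no change — yotorwamti
  rule 3 (unconditioned shift): yotorwamti → yosorwamsi
  rule 4 (apocope): yosorwamsi → yosorwams
  ⇒ Donika yosorwams
The other candidates each miss or misapply at least one Donika change.

yosorwams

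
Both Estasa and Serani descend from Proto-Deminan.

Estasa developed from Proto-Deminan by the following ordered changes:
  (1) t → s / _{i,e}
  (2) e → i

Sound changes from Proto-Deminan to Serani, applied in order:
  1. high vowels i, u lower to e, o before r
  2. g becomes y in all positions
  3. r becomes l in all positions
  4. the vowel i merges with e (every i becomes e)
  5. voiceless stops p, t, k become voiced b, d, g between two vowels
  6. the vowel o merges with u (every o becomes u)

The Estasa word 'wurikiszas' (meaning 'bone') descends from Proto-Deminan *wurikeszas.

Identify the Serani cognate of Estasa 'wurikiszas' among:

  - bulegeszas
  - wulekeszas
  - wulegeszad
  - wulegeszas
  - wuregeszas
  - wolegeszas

wulegeszas

Serani: start from *wurikeszas.
  rule 1 (pre-rhotic lowering): wurikeszas → worikeszas
  rule 2: no change — worikeszas
  rule 3 (unconditioned shift): worikeszas → wolikeszas
  rule 4 (vowel merger): wolikeszas → wolekeszas
  rule 5 (intervocalic voicing): wolekeszas → wolegeszas
  rule 6 (vowel merger): wolegeszas → wulegeszas
  ⇒ Serani wulegeszas
Among the options, 'wulegeszas' alone shows every Serani change applied in order.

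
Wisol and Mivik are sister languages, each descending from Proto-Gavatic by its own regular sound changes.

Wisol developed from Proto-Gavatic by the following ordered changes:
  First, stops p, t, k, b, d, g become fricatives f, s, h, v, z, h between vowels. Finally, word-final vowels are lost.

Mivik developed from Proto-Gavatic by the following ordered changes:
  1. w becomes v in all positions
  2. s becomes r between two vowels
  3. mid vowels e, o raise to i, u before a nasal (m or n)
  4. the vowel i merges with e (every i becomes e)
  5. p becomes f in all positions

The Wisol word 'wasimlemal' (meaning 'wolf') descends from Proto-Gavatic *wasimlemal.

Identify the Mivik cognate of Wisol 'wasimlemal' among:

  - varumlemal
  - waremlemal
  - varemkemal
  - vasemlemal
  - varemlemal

Mivik: *wasimlemal
  wasimlemal → vasimlemal   [unconditioned shift]
  vasimlemal → varimlemal   [rhotacism]
  varimlemal → varimlimal   [pre-nasal raising]
  varimlimal → varemlemal   [vowel merger]
  varemlemal (rule 5 does not apply)
  giving Mivik varemlemal.
The other candidates each miss or misapply at least one Mivik change.

varemlemal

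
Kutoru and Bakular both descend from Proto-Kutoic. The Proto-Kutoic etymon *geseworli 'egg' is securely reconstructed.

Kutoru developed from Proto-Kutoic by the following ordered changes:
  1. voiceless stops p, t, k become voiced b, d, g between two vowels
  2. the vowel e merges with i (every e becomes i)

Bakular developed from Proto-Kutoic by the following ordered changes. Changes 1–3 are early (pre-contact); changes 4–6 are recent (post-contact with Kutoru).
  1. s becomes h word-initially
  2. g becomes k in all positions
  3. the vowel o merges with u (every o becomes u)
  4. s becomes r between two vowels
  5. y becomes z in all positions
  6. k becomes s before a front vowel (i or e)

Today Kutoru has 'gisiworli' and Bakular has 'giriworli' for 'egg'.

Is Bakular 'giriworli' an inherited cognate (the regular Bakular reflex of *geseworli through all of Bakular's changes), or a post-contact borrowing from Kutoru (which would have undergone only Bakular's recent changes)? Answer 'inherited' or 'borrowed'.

If inherited, *geseworli would pass through all of Bakular's changes:
Bakular: *geseworli > keseworli > kesewurli > kerewurli > serewurli  (by unconditioned shift, vowel merger, rhotacism, palatalisation)
If borrowed from Kutoru 'gisiworli' after the early changes, it would undergo only the recent ones:
  rule 4 (rhotacism): gisiworli → giriworli
  rule 5 (unconditioned shift): no change (giriworli)
  rule 6 (palatalisation): no change (giriworli)
  ⇒ as a loan: giriworli
Bakular 'giriworli' matches the loan outcome 'giriworli', not the inherited 'serewurli' — it skipped the early Bakular changes, so it was borrowed from Kutoru.

borrowed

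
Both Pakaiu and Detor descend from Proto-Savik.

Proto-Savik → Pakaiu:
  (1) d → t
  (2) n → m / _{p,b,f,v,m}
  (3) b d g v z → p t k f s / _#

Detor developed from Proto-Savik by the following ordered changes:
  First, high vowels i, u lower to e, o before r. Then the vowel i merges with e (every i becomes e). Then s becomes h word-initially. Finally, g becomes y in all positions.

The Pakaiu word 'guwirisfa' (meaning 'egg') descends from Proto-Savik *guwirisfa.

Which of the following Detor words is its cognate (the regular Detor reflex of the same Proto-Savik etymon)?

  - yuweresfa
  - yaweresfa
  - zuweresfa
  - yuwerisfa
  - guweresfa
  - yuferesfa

Detor: *guwirisfa
  guwirisfa → guwerisfa   [pre-rhotic lowering]
  guwerisfa → guweresfa   [vowel merger]
  guweresfa (rule 3 does not apply)
  guweresfa → yuweresfa   [unconditioned shift]
  giving Detor yuweresfa.
Only 'yuweresfa' matches the regular Detor development of *guwirisfa.

yuweresfa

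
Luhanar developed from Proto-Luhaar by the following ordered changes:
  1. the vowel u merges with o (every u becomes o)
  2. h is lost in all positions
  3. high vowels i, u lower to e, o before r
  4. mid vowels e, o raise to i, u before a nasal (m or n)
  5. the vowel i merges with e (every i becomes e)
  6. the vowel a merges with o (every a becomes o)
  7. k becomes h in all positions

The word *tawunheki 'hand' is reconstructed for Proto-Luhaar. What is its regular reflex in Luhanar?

towunehe

Luhanar: start from *tawunheki.
  rule 1 (vowel merger): tawunheki → tawonheki
  rule 2 (h-loss): tawonheki → tawoneki
  rule 3: no change — tawoneki
  rule 4 (pre-nasal raising): tawoneki → tawuneki
  rule 5 (vowel merger): tawuneki → tawuneke
  rule 6 (vowel merger): tawuneke → towuneke
  rule 7 (unconditioned shift): towuneke → towunehe
  ⇒ Luhanar towunehe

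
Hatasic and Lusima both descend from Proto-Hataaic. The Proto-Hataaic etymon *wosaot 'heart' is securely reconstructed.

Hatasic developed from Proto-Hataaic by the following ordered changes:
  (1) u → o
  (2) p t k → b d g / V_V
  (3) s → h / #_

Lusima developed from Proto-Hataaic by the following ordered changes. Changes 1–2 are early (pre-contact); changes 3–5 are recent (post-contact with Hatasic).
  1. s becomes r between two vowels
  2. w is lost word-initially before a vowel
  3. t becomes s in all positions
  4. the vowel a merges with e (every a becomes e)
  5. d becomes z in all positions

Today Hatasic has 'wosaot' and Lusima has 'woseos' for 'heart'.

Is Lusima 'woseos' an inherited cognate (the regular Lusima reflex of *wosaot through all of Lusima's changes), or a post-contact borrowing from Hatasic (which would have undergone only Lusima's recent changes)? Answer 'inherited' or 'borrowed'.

If inherited, *wosaot would pass through all of Lusima's changes:
Lusima: *wosaot > woraot > oraot > oraos > oreos  (by rhotacism, glide loss, unconditioned shift, vowel merger)
If borrowed from Hatasic 'wosaot' after the early changes, it would undergo only the recent ones:
  rule 3 (unconditioned shift): wosaot → wosaos
  rule 4 (vowel merger): wosaos → woseos
  rule 5 (unconditioned shift): no change (woseos)
  ⇒ as a loan: woseos
Lusima 'woseos' matches the loan outcome 'woseos', not the inherited 'oreos' — it skipped the early Lusima changes, so it was borrowed from Hatasic.

borrowed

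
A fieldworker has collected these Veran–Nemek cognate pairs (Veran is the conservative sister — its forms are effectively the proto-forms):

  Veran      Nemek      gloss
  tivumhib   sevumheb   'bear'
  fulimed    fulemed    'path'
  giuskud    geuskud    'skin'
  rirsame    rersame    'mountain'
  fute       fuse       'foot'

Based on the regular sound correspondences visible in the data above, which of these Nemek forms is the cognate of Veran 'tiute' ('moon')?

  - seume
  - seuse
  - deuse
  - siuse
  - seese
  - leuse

seuse

tivumhib ~ sevumheb — Veran t corresponds to Nemek s word-initially before a front vowel.
giuskud ~ geuskud — Veran i corresponds to Nemek e after a consonant, before a back vowel.
fute ~ fuse — Veran t corresponds to Nemek s between vowels (before a front vowel).
Applying these to Veran 'tiute':
  tiute → siute   (t→s word-initially before a front vowel)
  siute → seute   (i→e after a consonant, before a back vowel)
  seute → seuse   (t→s between vowels (before a front vowel))
So the Nemek cognate is 'seuse'.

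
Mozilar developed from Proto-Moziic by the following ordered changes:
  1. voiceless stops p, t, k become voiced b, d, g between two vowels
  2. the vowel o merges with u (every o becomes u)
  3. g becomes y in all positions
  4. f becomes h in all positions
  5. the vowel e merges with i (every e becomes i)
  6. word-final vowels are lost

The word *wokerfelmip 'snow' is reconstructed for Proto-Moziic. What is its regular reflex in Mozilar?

Mozilar: start from *wokerfelmip.
  rule 1 (intervocalic voicing): wokerfelmip → wogerfelmip
  rule 2 (vowel merger): wogerfelmip → wugerfelmip
  rule 3 (unconditioned shift): wugerfelmip → wuyerfelmip
  rule 4 (unconditioned shift): wuyerfelmip → wuyerhelmip
  rule 5 (vowel merger): wuyerhelmip → wuyirhilmip
  rule 6: no change — wuyirhilmip
  ⇒ Mozilar wuyirhilmip

wuyirhilmip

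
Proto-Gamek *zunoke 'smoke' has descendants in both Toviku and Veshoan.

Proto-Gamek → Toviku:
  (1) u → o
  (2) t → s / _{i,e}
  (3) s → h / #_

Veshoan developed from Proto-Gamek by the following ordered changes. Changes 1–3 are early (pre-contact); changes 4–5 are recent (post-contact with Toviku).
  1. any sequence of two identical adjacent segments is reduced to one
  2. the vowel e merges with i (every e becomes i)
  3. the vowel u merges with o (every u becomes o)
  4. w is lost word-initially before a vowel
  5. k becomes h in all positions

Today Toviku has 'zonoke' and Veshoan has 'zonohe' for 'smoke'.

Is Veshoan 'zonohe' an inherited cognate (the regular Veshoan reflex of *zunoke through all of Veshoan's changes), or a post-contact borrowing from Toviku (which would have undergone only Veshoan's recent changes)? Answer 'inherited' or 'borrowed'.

If inherited, *zunoke would pass through all of Veshoan's changes:
Veshoan: *zunoke
  zunoke (rule 1 does not apply)
  zunoke → zunoki   [vowel merger]
  zunoki → zonoki   [vowel merger]
  zonoki (rule 4 does not apply)
  zonoki → zonohi   [unconditioned shift]
  giving Veshoan zonohi.
If borrowed from Toviku 'zonoke' after the early changes, it would undergo only the recent ones:
  rule 4 (glide loss): no change (zonoke)
  rule 5 (unconditioned shift): zonoke → zonohe
  ⇒ as a loan: zonohe
Veshoan 'zonohe' matches the loan outcome 'zonohe', not the inherited 'zonohi' — it skipped the early Veshoan changes, so it was borrowed from Toviku.

borrowed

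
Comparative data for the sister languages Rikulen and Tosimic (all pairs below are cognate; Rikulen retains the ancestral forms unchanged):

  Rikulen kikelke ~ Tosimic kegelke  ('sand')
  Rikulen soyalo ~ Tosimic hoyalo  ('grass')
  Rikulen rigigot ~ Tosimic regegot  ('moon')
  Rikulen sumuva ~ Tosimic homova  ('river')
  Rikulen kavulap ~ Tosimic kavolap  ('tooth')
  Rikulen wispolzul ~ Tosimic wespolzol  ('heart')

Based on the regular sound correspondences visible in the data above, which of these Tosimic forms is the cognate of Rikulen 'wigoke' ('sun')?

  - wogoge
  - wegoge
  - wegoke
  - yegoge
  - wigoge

kikelke ~ kegelke, rigigot ~ regegot — Rikulen i corresponds to Tosimic e after a consonant, before a consonant other than r, m, n, p, b, f, v.
kikelke ~ kegelke — Rikulen k corresponds to Tosimic g between vowels (before a front vowel).
Applying these to Rikulen 'wigoke':
  wigoke → wegoke   (i→e after a consonant, before a consonant other than r, m, n, p, b, f, v)
  wegoke → wegoge   (k→g between vowels (before a front vowel))
So the Tosimic cognate is 'wegoge'.

wegoge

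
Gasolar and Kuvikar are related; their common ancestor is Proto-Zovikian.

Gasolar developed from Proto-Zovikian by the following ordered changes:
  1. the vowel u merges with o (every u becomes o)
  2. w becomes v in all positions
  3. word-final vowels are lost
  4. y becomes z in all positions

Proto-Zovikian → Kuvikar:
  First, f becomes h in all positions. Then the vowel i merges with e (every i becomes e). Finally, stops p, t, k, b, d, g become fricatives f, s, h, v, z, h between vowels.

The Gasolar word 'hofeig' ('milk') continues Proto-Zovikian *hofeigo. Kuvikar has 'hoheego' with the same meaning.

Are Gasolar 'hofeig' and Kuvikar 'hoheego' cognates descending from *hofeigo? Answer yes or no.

no

Derive the expected Kuvikar reflex of *hofeigo:
Kuvikar: start from *hofeigo.
  rule 1 (unconditioned shift): hofeigo → hoheigo
  rule 2 (vowel merger): hoheigo → hoheego
  rule 3 (intervocalic lenition): hoheego → hoheeho
  ⇒ Kuvikar hoheeho
The regular Kuvikar reflex would be 'hoheeho', but the attested form is 'hoheego'. The correspondence is irregular, so they are not cognates (the Kuvikar form has a different source).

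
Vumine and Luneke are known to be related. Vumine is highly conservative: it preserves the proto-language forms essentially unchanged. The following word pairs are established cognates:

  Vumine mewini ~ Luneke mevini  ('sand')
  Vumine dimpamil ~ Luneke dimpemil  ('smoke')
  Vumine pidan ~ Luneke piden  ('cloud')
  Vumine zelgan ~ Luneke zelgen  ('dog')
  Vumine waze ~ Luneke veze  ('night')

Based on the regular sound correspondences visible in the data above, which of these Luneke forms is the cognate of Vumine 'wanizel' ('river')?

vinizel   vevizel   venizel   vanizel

venizel

waze ~ veze — Vumine w corresponds to Luneke v word-initially before a back vowel.
pidan ~ piden, zelgan ~ zelgen — Vumine a corresponds to Luneke e after a consonant, before a nasal.
Applying these to Vumine 'wanizel':
  wanizel → vanizel   (w→v word-initially before a back vowel)
  vanizel → venizel   (a→e after a consonant, before a nasal)
So the Luneke cognate is 'venizel'.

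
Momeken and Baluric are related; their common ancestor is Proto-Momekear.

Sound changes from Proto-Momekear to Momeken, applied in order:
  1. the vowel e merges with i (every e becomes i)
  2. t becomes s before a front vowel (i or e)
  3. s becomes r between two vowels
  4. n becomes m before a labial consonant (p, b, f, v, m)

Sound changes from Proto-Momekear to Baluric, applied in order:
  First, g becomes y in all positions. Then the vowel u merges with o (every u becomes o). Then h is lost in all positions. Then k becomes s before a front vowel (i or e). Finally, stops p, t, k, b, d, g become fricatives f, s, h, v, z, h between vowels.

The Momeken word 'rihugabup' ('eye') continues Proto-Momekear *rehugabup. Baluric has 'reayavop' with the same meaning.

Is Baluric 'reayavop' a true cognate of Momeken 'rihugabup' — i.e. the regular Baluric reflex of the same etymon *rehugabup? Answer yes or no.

Derive the expected Baluric reflex of *rehugabup:
Baluric: start from *rehugabup.
  rule 1 (unconditioned shift): rehugabup → rehuyabup
  rule 2 (vowel merger): rehuyabup → rehoyabop
  rule 3 (h-loss): rehoyabop → reoyabop
  rule 4: no change — reoyabop
  rule 5 (intervocalic lenition): reoyabop → reoyavop
  ⇒ Baluric reoyavop
The regular Baluric reflex would be 'reoyavop', but the attested form is 'reayavop'. The correspondence is irregular, so they are not cognates (the Baluric form has a different source).

no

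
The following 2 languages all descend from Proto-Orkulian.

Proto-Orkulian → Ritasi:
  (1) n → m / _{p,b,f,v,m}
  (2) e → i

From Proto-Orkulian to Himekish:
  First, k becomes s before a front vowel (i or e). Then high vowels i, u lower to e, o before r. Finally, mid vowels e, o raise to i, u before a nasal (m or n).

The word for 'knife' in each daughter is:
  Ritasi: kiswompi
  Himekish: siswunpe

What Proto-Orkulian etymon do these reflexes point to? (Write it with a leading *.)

*kiswonpe

Position 6: Ritasi has m, Himekish has n. Himekish preserves n here (none of its changes turn any other segment into n), so the proto-segment is *n.
Position 5: Ritasi has o, Himekish has u. Ritasi preserves o here (none of its changes turn any other segment into o), so the proto-segment is *o.
This points to *kiswonpe. Verify forward in each daughter:
Ritasi: *kiswonpe > kiswompe > kiswompi  (by nasal place assimilation, vowel merger)
Himekish: start from *kiswonpe.
  rule 1 (palatalisation): kiswonpe → siswonpe
  rule 2: no change — siswonpe
  rule 3 (pre-nasal raising): siswonpe → siswunpe
  ⇒ Himekish siswunpe
Only *kiswonpe yields all of Ritasi kiswompi, Himekish siswunpe.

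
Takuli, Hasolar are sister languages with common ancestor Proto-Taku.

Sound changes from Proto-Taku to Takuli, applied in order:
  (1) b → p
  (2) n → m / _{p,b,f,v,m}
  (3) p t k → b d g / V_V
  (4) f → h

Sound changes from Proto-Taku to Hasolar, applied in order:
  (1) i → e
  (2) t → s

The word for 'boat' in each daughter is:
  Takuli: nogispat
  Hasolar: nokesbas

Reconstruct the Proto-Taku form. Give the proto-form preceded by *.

Position 8: Takuli has t, Hasolar has s. Takuli preserves t here (none of its changes turn any other segment into t), so the proto-segment is *t.
Position 3: Takuli has g, Hasolar has k. Hasolar preserves k here (none of its changes turn any other segment into k), so the proto-segment is *k.
Position 6: Takuli has p, Hasolar has b. Hasolar preserves b here (none of its changes turn any other segment into b), so the proto-segment is *b.
Verify the candidate proto-form against each daughter:
Takuli: *nokisbat > nokispat > nogispat  (by unconditioned shift, intervocalic voicing)
Hasolar: *nokisbat > nokesbat > nokesbas  (by vowel merger, unconditioned shift)
Only *nokisbat yields all of Takuli nogispat, Hasolar nokesbas.

*nokisbat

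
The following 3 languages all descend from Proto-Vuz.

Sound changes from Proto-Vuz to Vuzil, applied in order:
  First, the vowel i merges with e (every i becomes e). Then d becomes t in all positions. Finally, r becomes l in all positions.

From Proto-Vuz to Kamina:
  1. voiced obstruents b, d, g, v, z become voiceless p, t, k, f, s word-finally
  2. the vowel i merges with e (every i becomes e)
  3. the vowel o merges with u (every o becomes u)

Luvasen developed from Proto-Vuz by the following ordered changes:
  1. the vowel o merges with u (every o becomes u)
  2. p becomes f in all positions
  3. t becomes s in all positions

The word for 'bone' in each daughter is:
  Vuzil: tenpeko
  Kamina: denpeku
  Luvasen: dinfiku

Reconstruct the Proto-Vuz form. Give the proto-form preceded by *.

*dinpiko

Position 1: Vuzil has t, Kamina has d, Luvasen has d. Kamina preserves d here (none of its changes turn any other segment into d), so the proto-segment is *d.
Position 5: Vuzil has e, Kamina has e, Luvasen has i. Luvasen preserves i here (none of its changes turn any other segment into i), so the proto-segment is *i.
Continuing position by position gives *dinpiko; check it forward:
Vuzil: start from *dinpiko.
  rule 1 (vowel merger): dinpiko → denpeko
  rule 2 (unconditioned shift): denpeko → tenpeko
  rule 3: no change — tenpeko
  ⇒ Vuzil tenpeko
Kamina: start from *dinpiko.
  rule 1: no change — dinpiko
  rule 2 (vowel merger): dinpiko → denpeko
  rule 3 (vowel merger): denpeko → denpeku
  ⇒ Kamina denpeku
Luvasen: start from *dinpiko.
  rule 1 (vowel merger): dinpiko → dinpiku
  rule 2 (unconditioned shift): dinpiku → dinfiku
  rule 3: no change — dinfiku
  ⇒ Luvasen dinfiku
No other proto-form is consistent with every reflex, so the reconstruction is *dinpiko.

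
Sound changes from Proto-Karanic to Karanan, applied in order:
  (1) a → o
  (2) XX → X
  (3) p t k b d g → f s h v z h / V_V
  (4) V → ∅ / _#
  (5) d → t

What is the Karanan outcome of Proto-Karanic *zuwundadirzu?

Karanan: *zuwundadirzu > zuwundodirzu > zuwundozirzu > zuwundozirz > zuwuntozirz  (by vowel merger, intervocalic lenition, apocope, unconditioned shift)

zuwuntozirz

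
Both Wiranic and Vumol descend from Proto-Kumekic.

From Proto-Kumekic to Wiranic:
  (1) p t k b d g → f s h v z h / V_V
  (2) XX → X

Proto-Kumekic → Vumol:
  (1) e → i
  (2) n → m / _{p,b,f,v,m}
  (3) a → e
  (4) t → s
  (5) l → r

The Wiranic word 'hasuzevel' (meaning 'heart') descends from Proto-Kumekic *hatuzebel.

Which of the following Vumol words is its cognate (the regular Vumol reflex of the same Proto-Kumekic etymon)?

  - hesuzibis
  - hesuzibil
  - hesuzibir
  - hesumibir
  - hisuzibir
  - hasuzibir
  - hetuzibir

Vumol: *hatuzebel > hatuzibil > hetuzibil > hesuzibil > hesuzibir  (by vowel merger, vowel merger, unconditioned shift, unconditioned shift)
Among the options, 'hesuzibir' alone shows every Vumol change applied in order.

hesuzibir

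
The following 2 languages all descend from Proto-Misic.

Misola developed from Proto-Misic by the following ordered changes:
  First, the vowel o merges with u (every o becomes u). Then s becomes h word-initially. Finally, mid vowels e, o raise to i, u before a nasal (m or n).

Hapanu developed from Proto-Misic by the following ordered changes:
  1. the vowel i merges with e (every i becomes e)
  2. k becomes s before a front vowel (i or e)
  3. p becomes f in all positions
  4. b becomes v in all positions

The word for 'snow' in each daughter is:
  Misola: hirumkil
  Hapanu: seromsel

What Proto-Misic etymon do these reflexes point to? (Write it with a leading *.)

Position 4: Misola has u, Hapanu has o. Hapanu preserves o here (none of its changes turn any other segment into o), so the proto-segment is *o.
Position 1: Misola has h, Hapanu has s. Taking the neighbouring segments as reconstructed: Misola h could go back to *s or *h; Hapanu s could go back to *k or *s — the one source consistent with every daughter is *s.
Position 7: Misola has i, Hapanu has e. Taking the neighbouring segments as reconstructed: Misola i can only go back to *i; Hapanu e could go back to *e or *i — the one source consistent with every daughter is *i.
This points to *siromkil. Verify forward in each daughter:
Misola: start from *siromkil.
  rule 1 (vowel merger): siromkil → sirumkil
  rule 2 (debuccalisation): sirumkil → hirumkil
  rule 3: no change — hirumkil
  ⇒ Misola hirumkil
Hapanu: *siromkil
  siromkil → seromkel   [vowel merger]
  seromkel → seromsel   [palatalisation]
  seromsel (rule 3 does not apply)
  seromsel (rule 4 does not apply)
  giving Hapanu seromsel.
No other proto-form is consistent with every reflex, so the reconstruction is *siromkil.

*siromkil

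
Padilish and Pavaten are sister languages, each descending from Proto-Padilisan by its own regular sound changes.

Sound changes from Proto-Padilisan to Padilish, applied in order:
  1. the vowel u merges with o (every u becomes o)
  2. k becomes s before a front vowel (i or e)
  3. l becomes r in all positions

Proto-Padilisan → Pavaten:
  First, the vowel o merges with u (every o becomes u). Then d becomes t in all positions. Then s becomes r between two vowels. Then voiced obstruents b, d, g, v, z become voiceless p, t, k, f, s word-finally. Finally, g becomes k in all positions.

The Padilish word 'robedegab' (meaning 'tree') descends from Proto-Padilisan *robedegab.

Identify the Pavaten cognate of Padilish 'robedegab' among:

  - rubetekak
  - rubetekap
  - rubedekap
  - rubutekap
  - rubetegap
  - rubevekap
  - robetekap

rubetekap

Pavaten: *robedegab
  robedegab → rubedegab   [vowel merger]
  rubedegab → rubetegab   [unconditioned shift]
  rubetegab (rule 3 does not apply)
  rubetegab → rubetegap   [final devoicing]
  rubetegap → rubetekap   [unconditioned shift]
  giving Pavaten rubetekap.
The other candidates each miss or misapply at least one Pavaten change.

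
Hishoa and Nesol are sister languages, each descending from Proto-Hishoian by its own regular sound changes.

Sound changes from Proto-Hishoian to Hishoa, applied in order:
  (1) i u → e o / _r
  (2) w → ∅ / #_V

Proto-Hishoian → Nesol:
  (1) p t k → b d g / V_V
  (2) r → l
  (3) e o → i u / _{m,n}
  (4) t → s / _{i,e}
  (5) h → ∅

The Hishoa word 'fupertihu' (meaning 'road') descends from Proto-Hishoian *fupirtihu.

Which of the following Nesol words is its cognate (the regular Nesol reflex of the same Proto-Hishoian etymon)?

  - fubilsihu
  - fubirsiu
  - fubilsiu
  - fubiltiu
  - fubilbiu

Nesol: *fupirtihu > fubirtihu > fubiltihu > fubilsihu > fubilsiu  (by intervocalic voicing, unconditioned shift, palatalisation, h-loss)
Only 'fubilsiu' matches the regular Nesol development of *fupirtihu.

fubilsiu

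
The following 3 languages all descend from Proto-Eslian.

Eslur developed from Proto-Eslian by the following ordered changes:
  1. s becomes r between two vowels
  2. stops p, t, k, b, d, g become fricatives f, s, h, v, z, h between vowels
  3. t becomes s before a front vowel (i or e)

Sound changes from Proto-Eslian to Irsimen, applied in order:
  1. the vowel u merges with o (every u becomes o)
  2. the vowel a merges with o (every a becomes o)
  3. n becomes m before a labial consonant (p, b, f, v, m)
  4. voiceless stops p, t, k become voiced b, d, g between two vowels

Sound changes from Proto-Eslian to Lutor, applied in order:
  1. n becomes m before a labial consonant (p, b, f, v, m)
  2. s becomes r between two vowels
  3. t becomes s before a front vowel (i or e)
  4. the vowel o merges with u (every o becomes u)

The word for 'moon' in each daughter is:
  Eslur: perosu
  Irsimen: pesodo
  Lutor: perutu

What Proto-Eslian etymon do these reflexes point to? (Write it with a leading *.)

*pesotu

Position 6: Eslur has u, Irsimen has o, Lutor has u. Eslur preserves u here (none of its changes turn any other segment into u), so the proto-segment is *u.
Position 5: Eslur has s, Irsimen has d, Lutor has t. Lutor preserves t here (none of its changes turn any other segment into t), so the proto-segment is *t.
This points to *pesotu. Verify forward in each daughter:
Eslur: *pesotu > perotu > perosu  (by rhotacism, intervocalic lenition)
Irsimen: *pesotu > pesoto > pesodo  (by vowel merger, intervocalic voicing)
Lutor: start from *pesotu.
  rule 1: no change — pesotu
  rule 2 (rhotacism): pesotu → perotu
  rule 3: no change — perotu
  rule 4 (vowel merger): perotu → perutu
  ⇒ Lutor perutu
*pesotu is the unique common source.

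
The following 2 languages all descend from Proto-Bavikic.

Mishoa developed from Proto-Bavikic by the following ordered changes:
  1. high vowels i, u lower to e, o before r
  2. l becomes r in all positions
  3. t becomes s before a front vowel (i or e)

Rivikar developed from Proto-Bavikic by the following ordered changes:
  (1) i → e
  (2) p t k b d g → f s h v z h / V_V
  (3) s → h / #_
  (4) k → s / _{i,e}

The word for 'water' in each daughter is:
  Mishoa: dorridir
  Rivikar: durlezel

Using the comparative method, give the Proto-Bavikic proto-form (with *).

Position 2: Mishoa has o, Rivikar has u. Rivikar preserves u here (none of its changes turn any other segment into u), so the proto-segment is *u.
Position 4: Mishoa has r, Rivikar has l. Rivikar preserves l here (none of its changes turn any other segment into l), so the proto-segment is *l.
Position 7: Mishoa has i, Rivikar has e. Mishoa preserves i here (none of its changes turn any other segment into i), so the proto-segment is *i.
Verify the candidate proto-form against each daughter:
Mishoa: start from *durlidil.
  rule 1 (pre-rhotic lowering): durlidil → dorlidil
  rule 2 (unconditioned shift): dorlidil → dorridir
  rule 3: no change — dorridir
  ⇒ Mishoa dorridir
Rivikar: start from *durlidil.
  rule 1 (vowel merger): durlidil → durledel
  rule 2 (intervocalic lenition): durledel → durlezel
  rule 3: no change — durlezel
  rule 4: no change — durlezel
  ⇒ Rivikar durlezel
No other proto-form is consistent with every reflex, so the reconstruction is *durlidil.

*durlidil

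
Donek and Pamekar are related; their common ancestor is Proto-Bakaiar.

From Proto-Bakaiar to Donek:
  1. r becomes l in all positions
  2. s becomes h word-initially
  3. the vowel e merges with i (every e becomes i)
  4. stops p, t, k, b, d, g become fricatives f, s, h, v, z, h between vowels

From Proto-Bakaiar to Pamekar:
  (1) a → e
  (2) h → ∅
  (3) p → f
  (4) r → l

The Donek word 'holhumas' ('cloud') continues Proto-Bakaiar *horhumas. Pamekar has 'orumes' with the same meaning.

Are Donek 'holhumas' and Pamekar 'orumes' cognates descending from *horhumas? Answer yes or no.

Derive the expected Pamekar reflex of *horhumas:
Pamekar: *horhumas > horhumes > orumes > olumes  (by vowel merger, h-loss, unconditioned shift)
The regular Pamekar reflex would be 'olumes', but the attested form is 'orumes'. The correspondence is irregular, so they are not cognates (the Pamekar form has a different source).

no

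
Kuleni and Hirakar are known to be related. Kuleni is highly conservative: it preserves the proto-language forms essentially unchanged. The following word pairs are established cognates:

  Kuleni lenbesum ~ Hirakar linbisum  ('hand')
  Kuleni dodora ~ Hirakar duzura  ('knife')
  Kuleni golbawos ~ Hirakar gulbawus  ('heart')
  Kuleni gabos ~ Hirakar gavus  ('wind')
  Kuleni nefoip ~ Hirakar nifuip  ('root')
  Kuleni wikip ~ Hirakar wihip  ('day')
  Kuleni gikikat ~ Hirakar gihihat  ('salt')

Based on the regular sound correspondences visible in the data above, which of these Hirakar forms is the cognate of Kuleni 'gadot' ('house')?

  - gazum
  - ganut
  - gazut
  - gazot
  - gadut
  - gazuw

gazut

dodora ~ duzura — Kuleni d corresponds to Hirakar z between vowels (before a back vowel).
dodora ~ duzura, golbawos ~ gulbawus — Kuleni o corresponds to Hirakar u after a consonant, before a consonant other than r, m, n, p, b, f, v.
Applying these to Kuleni 'gadot':
  gadot → gazot   (d→z between vowels (before a back vowel))
  gazot → gazut   (o→u after a consonant, before a consonant other than r, m, n, p, b, f, v)
So the Hirakar cognate is 'gazut'.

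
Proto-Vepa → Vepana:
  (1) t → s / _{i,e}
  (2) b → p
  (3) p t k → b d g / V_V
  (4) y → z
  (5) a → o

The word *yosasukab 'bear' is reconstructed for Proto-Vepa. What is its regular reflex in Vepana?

Vepana: *yosasukab > yosasukap > yosasugap > zosasugap > zososugop  (by unconditioned shift, intervocalic voicing, unconditioned shift, vowel merger)

zososugop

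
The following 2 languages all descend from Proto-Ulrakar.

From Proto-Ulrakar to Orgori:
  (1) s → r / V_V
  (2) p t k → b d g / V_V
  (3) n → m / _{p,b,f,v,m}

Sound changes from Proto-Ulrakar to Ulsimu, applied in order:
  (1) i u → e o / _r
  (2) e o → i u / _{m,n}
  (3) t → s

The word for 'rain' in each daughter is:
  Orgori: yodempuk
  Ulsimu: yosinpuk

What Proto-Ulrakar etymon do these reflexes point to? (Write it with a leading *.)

Position 5: Orgori has m, Ulsimu has n. Ulsimu preserves n here (none of its changes turn any other segment into n), so the proto-segment is *n.
Position 4: Orgori has e, Ulsimu has i. Orgori preserves e here (none of its changes turn any other segment into e), so the proto-segment is *e.
Verify the candidate proto-form against each daughter:
Orgori: *yotenpuk
  yotenpuk (rule 1 does not apply)
  yotenpuk → yodenpuk   [intervocalic voicing]
  yodenpuk → yodempuk   [nasal place assimilation]
  giving Orgori yodempuk.
Ulsimu: start from *yotenpuk.
  rule 1: no change — yotenpuk
  rule 2 (pre-nasal raising): yotenpuk → yotinpuk
  rule 3 (unconditioned shift): yotinpuk → yosinpuk
  ⇒ Ulsimu yosinpuk
No other proto-form is consistent with every reflex, so the reconstruction is *yotenpuk.

*yotenpuk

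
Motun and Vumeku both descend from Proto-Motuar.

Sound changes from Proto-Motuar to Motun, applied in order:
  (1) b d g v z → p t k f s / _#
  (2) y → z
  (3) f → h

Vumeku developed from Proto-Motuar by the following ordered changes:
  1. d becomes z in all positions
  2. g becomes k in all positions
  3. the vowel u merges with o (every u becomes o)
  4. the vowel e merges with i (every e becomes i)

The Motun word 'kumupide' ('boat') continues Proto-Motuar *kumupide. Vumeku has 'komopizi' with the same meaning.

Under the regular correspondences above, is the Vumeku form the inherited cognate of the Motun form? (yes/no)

Derive the expected Vumeku reflex of *kumupide:
Vumeku: *kumupide
  kumupide → kumupize   [unconditioned shift]
  kumupize (rule 2 does not apply)
  kumupize → komopize   [vowel merger]
  komopize → komopizi   [vowel merger]
  giving Vumeku komopizi.
Vumeku 'komopizi' matches the regular reflex exactly, so the pair is cognate.

yes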